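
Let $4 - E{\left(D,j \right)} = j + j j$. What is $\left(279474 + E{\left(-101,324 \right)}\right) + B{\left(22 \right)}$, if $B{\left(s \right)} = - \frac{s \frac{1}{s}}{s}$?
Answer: $\frac{3831915}{22} \approx 1.7418 \cdot 10^{5}$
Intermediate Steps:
$E{\left(D,j \right)} = 4 - j - j^{2}$ ($E{\left(D,j \right)} = 4 - \left(j + j j\right) = 4 - \left(j + j^{2}\right) = 4 - j - j^{2}$)
$B{\left(s \right)} = - \frac{1}{s}$
$\left(279474 + E{\left(-101,324 \right)}\right) + B{\left(22 \right)} = \left(279474 - 105296\right) - \frac{1}{22} = 174178 - \frac{1}{22} = \frac{3831915}{22}$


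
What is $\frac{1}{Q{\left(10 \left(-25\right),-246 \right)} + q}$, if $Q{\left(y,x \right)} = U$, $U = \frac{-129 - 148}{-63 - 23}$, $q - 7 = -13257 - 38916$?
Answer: $- \frac{86}{4485999} \approx -1.9171 \cdot 10^{-5}$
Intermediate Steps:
$q = -52166$ ($q = 7 - 52173 = -52166$)
$U = \frac{277}{86}$ ($U = - \frac{277}{-86} = \left(-277\right) \left(- \frac{1}{86}\right) = \frac{277}{86} \approx 3.2209$)
$Q{\left(y,x \right)} = \frac{277}{86}$
$\frac{1}{Q{\left(10 \left(-25\right),-246 \right)} + q} = \frac{1}{\frac{277}{86} - 52166} = \frac{1}{- \frac{4485999}{86}} = - \frac{86}{4485999}$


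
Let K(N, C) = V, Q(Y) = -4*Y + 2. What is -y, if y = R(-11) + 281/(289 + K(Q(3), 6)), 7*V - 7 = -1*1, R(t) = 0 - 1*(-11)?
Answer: -24286/2029 ≈ -11.969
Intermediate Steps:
R(t) = 11 (R(t) = 0 + 11 = 11)
Q(Y) = 2 - 4*Y
V = 6/7 (V = 1 + (-1*1)/7 = 1 + (⅐)*(-1) = 1 - ⅐ = 6/7 ≈ 0.85714)
K(N, C) = 6/7
y = 24286/2029 (y = 11 + 281/(289 + 6/7) = 11 + 281/(2029/7) = 11 + 281*(7/2029) = 11 + 1967/2029 = 24286/2029 ≈ 11.969)
-y = -1*24286/2029 = -24286/2029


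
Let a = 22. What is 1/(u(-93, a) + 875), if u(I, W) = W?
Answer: 1/897 ≈ 0.0011148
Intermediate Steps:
1/(u(-93, a) + 875) = 1/(22 + 875) = 1/897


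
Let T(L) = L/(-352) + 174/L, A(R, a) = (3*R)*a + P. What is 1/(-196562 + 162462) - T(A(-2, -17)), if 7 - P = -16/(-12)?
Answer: -346357577/264343200 ≈ -1.3103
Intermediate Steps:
P = 17/3 (P = 7 - (-16)/(-12) = 7 - (-16)*(-1)/12 = 7 - 1*4/3 = 7 - 4/3 = 17/3 ≈ 5.6667)
A(R, a) = 17/3 + 3*R*a (A(R, a) = (3*R)*a + 17/3 = 3*R*a + 17/3 = 17/3 + 3*R*a)
T(L) = 174/L - L/352 (T(L) = L*(-1/352) + 174/L = -L/352 + 174/L = 174/L - L/352)
1/(-196562 + 162462) - T(A(-2, -17)) = 1/(-196562 + 162462) - (174/(17/3 + 3*(-2)*(-17)) - (17/3 + 3*(-2)*(-17))/352) = 1/(-34100) - (174/(17/3 + 102) - (17/3 + 102)/352) = -1/34100 - (174/(323/3) - 1/352*323/3) = -1/34100 - (174*(3/323) - 323/1056) = -1/34100 - (522/323 - 323/1056) = -1/34100 - 1*446903/341088 = -1/34100 - 446903/341088 = -346357577/264343200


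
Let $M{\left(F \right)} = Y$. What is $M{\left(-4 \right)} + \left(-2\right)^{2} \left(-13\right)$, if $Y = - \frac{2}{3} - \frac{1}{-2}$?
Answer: $- \frac{313}{6} \approx -52.167$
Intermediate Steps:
$Y = - \frac{1}{6}$ ($Y = \left(-2\right) \frac{1}{3} - - \frac{1}{2} = - \frac{2}{3} + \frac{1}{2} = - \frac{1}{6} \approx -0.16667$)
$M{\left(F \right)} = - \frac{1}{6}$
$M{\left(-4 \right)} + \left(-2\right)^{2} \left(-13\right) = - \frac{1}{6} + \left(-2\right)^{2} \left(-13\right) = - \frac{1}{6} + 4 \left(-13\right) = - \frac{1}{6} - 52 = - \frac{313}{6}$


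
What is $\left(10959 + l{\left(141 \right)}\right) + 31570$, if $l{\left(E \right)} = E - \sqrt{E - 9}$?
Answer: $42670 - 2 \sqrt{33} \approx 42659.0$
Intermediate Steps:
$l{\left(E \right)} = E - \sqrt{-9 + E}$
$\left(10959 + l{\left(141 \right)}\right) + 31570 = \left(10959 + \left(141 - \sqrt{-9 + 141}\right)\right) + 31570 = \left(10959 + \left(141 - \sqrt{132}\right)\right) + 31570 = \left(10959 + \left(141 - 2 \sqrt{33}\right)\right) + 31570 = \left(11100 - 2 \sqrt{33}\right) + 31570 = 42670 - 2 \sqrt{33}$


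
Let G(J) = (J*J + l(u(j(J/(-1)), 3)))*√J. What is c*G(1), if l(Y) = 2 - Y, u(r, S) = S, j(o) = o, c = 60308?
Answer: 0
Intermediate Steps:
G(J) = √J*(-1 + J²) (G(J) = (J*J + (2 - 1*3))*√J = (J² + (2 - 3))*√J = (J² - 1)*√J = (-1 + J²)*√J = √J*(-1 + J²))
c*G(1) = 60308*(√1*(-1 + 1²)) = 60308*(1*(-1 + 1)) = 60308*(1*0) = 60308*0 = 0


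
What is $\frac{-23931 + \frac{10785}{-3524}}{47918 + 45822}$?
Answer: $- \frac{84343629}{330339760} \approx -0.25532$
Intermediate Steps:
$\frac{-23931 + \frac{10785}{-3524}}{47918 + 45822} = \frac{-23931 + 10785 \left(- \frac{1}{3524}\right)}{93740} = \left(-23931 - \frac{10785}{3524}\right) \frac{1}{93740} = \left(- \frac{84343629}{3524}\right) \frac{1}{93740} = - \frac{84343629}{330339760}$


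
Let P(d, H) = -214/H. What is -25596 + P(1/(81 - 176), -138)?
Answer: -1766017/69 ≈ -25594.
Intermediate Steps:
-25596 + P(1/(81 - 176), -138) = -25596 - 214/(-138) = -25596 - 214*(-1/138) = -25596 + 107/69 = -1766017/69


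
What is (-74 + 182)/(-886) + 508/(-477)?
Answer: -250802/211311 ≈ -1.1869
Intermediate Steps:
(-74 + 182)/(-886) + 508/(-477) = 108*(-1/886) + 508*(-1/477) = -54/443 - 508/477 = -250802/211311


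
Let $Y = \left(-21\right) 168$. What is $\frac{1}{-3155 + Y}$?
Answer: $- \frac{1}{6683} \approx -0.00014963$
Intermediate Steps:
$Y = -3528$
$\frac{1}{-3155 + Y} = \frac{1}{-3155 - 3528} = \frac{1}{-6683} = - \frac{1}{6683}$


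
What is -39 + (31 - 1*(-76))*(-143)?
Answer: -15340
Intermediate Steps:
-39 + (31 - 1*(-76))*(-143) = -39 + (31 + 76)*(-143) = -39 + 107*(-143) = -39 - 15301 = -15340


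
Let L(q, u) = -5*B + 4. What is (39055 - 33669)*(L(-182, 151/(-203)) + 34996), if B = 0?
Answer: 188510000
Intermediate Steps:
L(q, u) = 4 (L(q, u) = -5*0 + 4 = 0 + 4 = 4)
(39055 - 33669)*(L(-182, 151/(-203)) + 34996) = (39055 - 33669)*(4 + 34996) = 5386*35000 = 188510000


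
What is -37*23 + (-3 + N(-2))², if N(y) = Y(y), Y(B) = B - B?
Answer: -842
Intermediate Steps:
Y(B) = 0
N(y) = 0
-37*23 + (-3 + N(-2))² = -37*23 + (-3 + 0)² = -851 + (-3)² = -851 + 9 = -842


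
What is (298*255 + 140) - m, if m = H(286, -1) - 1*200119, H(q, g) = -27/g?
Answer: 276222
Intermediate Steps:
m = -200092 (m = -27/(-1) - 1*200119 = -27*(-1) - 200119 = 27 - 200119 = -200092)
(298*255 + 140) - m = (298*255 + 140) - 1*(-200092) = (75990 + 140) + 200092 = 76130 + 200092 = 276222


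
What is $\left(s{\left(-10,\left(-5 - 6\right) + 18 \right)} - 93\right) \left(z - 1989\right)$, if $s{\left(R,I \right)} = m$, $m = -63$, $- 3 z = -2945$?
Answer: $157144$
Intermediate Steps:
$z = \frac{2945}{3}$ ($z = \left(- \frac{1}{3}\right) \left(-2945\right) = \frac{2945}{3} \approx 981.67$)
$s{\left(R,I \right)} = -63$
$\left(s{\left(-10,\left(-5 - 6\right) + 18 \right)} - 93\right) \left(z - 1989\right) = \left(-63 - 93\right) \left(\frac{2945}{3} - 1989\right) = \left(-156\right) \left(- \frac{3022}{3}\right) = 157144$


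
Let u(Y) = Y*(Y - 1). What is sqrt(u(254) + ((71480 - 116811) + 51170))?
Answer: 3*sqrt(7789) ≈ 264.77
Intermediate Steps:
u(Y) = Y*(-1 + Y)
sqrt(u(254) + ((71480 - 116811) + 51170)) = sqrt(254*(-1 + 254) + ((71480 - 116811) + 51170)) = sqrt(254*253 + (-45331 + 51170)) = sqrt(64262 + 5839) = sqrt(70101) = 3*sqrt(7789)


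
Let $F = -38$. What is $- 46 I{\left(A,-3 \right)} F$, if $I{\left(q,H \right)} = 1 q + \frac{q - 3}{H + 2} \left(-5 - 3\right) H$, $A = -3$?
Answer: $246468$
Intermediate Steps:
$I{\left(q,H \right)} = q - \frac{8 H \left(-3 + q\right)}{2 + H}$ ($I{\left(q,H \right)} = q + \frac{-3 + q}{2 + H} \left(-8\right) H = q + - \frac{8 \left(-3 + q\right)}{2 + H} H = q - \frac{8 H \left(-3 + q\right)}{2 + H}$)
$- 46 I{\left(A,-3 \right)} F = - 46 \frac{2 \left(-3\right) + 24 \left(-3\right) - \left(-21\right) \left(-3\right)}{2 - 3} \left(-38\right) = - 46 \frac{-6 - 72 - 63}{-1} \left(-38\right) = - 46 \left(\left(-1\right) \left(-141\right)\right) \left(-38\right) = \left(-46\right) 141 \left(-38\right) = \left(-6486\right) \left(-38\right) = 246468$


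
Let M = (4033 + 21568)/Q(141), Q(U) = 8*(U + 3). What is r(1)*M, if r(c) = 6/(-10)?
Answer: -25601/1920 ≈ -13.334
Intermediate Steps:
r(c) = -3/5 (r(c) = 6*(-1/10) = -3/5)
Q(U) = 24 + 8*U (Q(U) = 8*(3 + U) = 24 + 8*U)
M = 25601/1152 (M = (4033 + 21568)/(24 + 8*141) = 25601/(24 + 1128) = 25601/1152 ≈ 22.223)
r(1)*M = -3/5*25601/1152 = -25601/1920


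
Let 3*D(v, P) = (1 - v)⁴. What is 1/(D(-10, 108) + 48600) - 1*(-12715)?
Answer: 2040007318/160441 ≈ 12715.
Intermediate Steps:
D(v, P) = (1 - v)⁴/3
1/(D(-10, 108) + 48600) - 1*(-12715) = 1/((-1 - 10)⁴/3 + 48600) - 1*(-12715) = 1/((⅓)*(-11)⁴ + 48600) + 12715 = 1/((⅓)*14641 + 48600) + 12715 = 1/(14641/3 + 48600) + 12715 = 1/(160441/3) + 12715 = 3/160441 + 12715 = 2040007318/160441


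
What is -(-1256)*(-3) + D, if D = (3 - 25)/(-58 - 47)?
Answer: -395618/105 ≈ -3767.8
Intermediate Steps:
D = 22/105 (D = -22/(-105) = -22*(-1/105) = 22/105 ≈ 0.20952)
-(-1256)*(-3) + D = -(-1256)*(-3) + 22/105 = -157*24 + 22/105 = -3768 + 22/105 = -395618/105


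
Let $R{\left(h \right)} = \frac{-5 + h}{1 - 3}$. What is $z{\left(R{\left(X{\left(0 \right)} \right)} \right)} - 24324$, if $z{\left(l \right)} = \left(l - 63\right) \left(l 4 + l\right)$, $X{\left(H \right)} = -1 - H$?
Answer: $-25224$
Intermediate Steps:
$R{\left(h \right)} = \frac{5}{2} - \frac{h}{2}$ ($R{\left(h \right)} = \frac{-5 + h}{-2} = \left(-5 + h\right) \left(- \frac{1}{2}\right) = \frac{5}{2} - \frac{h}{2}$)
$z{\left(l \right)} = 5 l \left(-63 + l\right)$ ($z{\left(l \right)} = \left(-63 + l\right) \left(4 l + l\right) = \left(-63 + l\right) 5 l = 5 l \left(-63 + l\right)$)
$z{\left(R{\left(X{\left(0 \right)} \right)} \right)} - 24324 = 5 \left(\frac{5}{2} - \frac{-1 - 0}{2}\right) \left(-63 + \left(\frac{5}{2} - \frac{-1 - 0}{2}\right)\right) - 24324 = 5 \left(\frac{5}{2} - \frac{-1 + 0}{2}\right) \left(-63 + \left(\frac{5}{2} - \frac{-1 + 0}{2}\right)\right) - 24324 = 5 \left(\frac{5}{2} - - \frac{1}{2}\right) \left(-63 + \left(\frac{5}{2} - - \frac{1}{2}\right)\right) - 24324 = 5 \left(\frac{5}{2} + \frac{1}{2}\right) \left(-63 + \left(\frac{5}{2} + \frac{1}{2}\right)\right) - 24324 = 5 \cdot 3 \left(-63 + 3\right) - 24324 = 5 \cdot 3 \left(-60\right) - 24324 = -900 - 24324 = -25224$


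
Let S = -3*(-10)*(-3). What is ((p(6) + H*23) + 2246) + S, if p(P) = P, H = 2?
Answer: 2208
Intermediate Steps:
S = -90 (S = 30*(-3) = -90)
((p(6) + H*23) + 2246) + S = ((6 + 2*23) + 2246) - 90 = ((6 + 46) + 2246) - 90 = (52 + 2246) - 90 = 2298 - 90 = 2208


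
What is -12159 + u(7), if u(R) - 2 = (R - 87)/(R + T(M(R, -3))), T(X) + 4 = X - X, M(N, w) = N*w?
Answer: -36551/3 ≈ -12184.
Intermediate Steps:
T(X) = -4 (T(X) = -4 + (X - X) = -4 + 0 = -4)
u(R) = 2 + (-87 + R)/(-4 + R) (u(R) = 2 + (R - 87)/(R - 4) = 2 + (-87 + R)/(-4 + R))
-12159 + u(7) = -12159 + (-95 + 3*7)/(-4 + 7) = -12159 + (-95 + 21)/3 = -12159 + (1/3)*(-74) = -12159 - 74/3 = -36551/3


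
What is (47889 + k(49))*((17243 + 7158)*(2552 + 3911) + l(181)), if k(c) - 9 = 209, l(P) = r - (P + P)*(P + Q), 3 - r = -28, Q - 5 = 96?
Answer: 7581740652270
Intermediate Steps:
Q = 101 (Q = 5 + 96 = 101)
r = 31 (r = 3 - 1*(-28) = 3 + 28 = 31)
l(P) = 31 - 2*P*(101 + P) (l(P) = 31 - (P + P)*(P + 101) = 31 - 2*P*(101 + P))
k(c) = 218 (k(c) = 9 + 209 = 218)
(47889 + k(49))*((17243 + 7158)*(2552 + 3911) + l(181)) = (47889 + 218)*((17243 + 7158)*(2552 + 3911) + (31 - 202*181 - 2*181**2)) = 48107*(24401*6463 + (31 - 36562 - 2*32761)) = 48107*(157703663 + (31 - 36562 - 65522)) = 48107*(157703663 - 102053) = 48107*157601610 = 7581740652270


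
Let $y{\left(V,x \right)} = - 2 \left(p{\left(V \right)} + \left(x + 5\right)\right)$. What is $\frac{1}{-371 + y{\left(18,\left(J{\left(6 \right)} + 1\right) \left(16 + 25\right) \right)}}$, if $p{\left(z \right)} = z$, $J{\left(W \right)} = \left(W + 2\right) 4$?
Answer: $- \frac{1}{3123} \approx -0.0003202$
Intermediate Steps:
$J{\left(W \right)} = 8 + 4 W$ ($J{\left(W \right)} = \left(2 + W\right) 4 = 8 + 4 W$)
$y{\left(V,x \right)} = -10 - 2 V - 2 x$ ($y{\left(V,x \right)} = - 2 \left(V + \left(x + 5\right)\right) = - 2 \left(V + \left(5 + x\right)\right) = - 2 \left(5 + V + x\right) = -10 - 2 V - 2 x$)
$\frac{1}{-371 + y{\left(18,\left(J{\left(6 \right)} + 1\right) \left(16 + 25\right) \right)}} = \frac{1}{-371 - \left(46 + 2 \left(\left(8 + 4 \cdot 6\right) + 1\right) \left(16 + 25\right)\right)} = \frac{1}{-371 - \left(46 + 2 \left(\left(8 + 24\right) + 1\right) 41\right)} = \frac{1}{-371 - \left(46 + 2 \left(32 + 1\right) 41\right)} = \frac{1}{-371 - \left(46 + 2 \cdot 33 \cdot 41\right)} = \frac{1}{-371 - 2752} = \frac{1}{-3123} = - \frac{1}{3123}$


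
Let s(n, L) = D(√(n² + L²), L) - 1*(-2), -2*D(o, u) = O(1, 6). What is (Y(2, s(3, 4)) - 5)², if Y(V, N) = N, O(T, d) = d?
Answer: 36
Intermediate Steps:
D(o, u) = -3 (D(o, u) = -½*6 = -3)
s(n, L) = -1 (s(n, L) = -3 - 1*(-2) = -3 + 2 = -1)
(Y(2, s(3, 4)) - 5)² = (-1 - 5)² = (-6)² = 36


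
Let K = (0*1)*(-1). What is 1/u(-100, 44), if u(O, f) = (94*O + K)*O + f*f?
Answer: 1/941936 ≈ 1.0616e-6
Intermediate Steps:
K = 0 (K = 0*(-1) = 0)
u(O, f) = f**2 + 94*O**2 (u(O, f) = (94*O + 0)*O + f*f = (94*O)*O + f**2 = 94*O**2 + f**2 = f**2 + 94*O**2)
1/u(-100, 44) = 1/(44**2 + 94*(-100)**2) = 1/(1936 + 94*10000) = 1/(1936 + 940000) = 1/941936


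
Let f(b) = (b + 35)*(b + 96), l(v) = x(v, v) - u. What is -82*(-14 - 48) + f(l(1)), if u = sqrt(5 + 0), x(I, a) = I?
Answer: 8581 - 133*sqrt(5) ≈ 8283.6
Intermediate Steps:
u = sqrt(5) ≈ 2.2361
l(v) = v - sqrt(5)
f(b) = (35 + b)*(96 + b)
-82*(-14 - 48) + f(l(1)) = -82*(-14 - 48) + (3360 + (1 - sqrt(5))**2 + 131*(1 - sqrt(5))) = -82*(-62) + (3360 + (1 - sqrt(5))**2 + (131 - 131*sqrt(5))) = 5084 + (3491 + (1 - sqrt(5))**2 - 131*sqrt(5)) = 8575 + (1 - sqrt(5))**2 - 131*sqrt(5)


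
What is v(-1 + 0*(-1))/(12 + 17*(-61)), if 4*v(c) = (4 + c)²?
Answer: -9/4100 ≈ -0.0021951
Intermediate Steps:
v(c) = (4 + c)²/4
v(-1 + 0*(-1))/(12 + 17*(-61)) = ((4 + (-1 + 0*(-1)))²/4)/(12 + 17*(-61)) = ((4 + (-1 + 0))²/4)/(12 - 1037) = ((4 - 1)²/4)/(-1025) = ((¼)*3²)*(-1/1025) = ((¼)*9)*(-1/1025) = (9/4)*(-1/1025) = -9/4100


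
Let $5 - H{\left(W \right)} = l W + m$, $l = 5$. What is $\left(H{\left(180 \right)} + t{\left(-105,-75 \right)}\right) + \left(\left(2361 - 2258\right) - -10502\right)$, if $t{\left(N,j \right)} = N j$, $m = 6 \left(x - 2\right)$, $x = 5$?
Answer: $17567$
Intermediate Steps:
$m = 18$ ($m = 6 \left(5 - 2\right) = 6 \cdot 3 = 18$)
$H{\left(W \right)} = -13 - 5 W$ ($H{\left(W \right)} = 5 - \left(5 W + 18\right) = 5 - \left(18 + 5 W\right) = -13 - 5 W$)
$\left(H{\left(180 \right)} + t{\left(-105,-75 \right)}\right) + \left(\left(2361 - 2258\right) - -10502\right) = \left(\left(-13 - 900\right) - -7875\right) + \left(\left(2361 - 2258\right) - -10502\right) = \left(\left(-13 - 900\right) + 7875\right) + \left(\left(2361 - 2258\right) + 10502\right) = \left(-913 + 7875\right) + \left(103 + 10502\right) = 6962 + 10605 = 17567$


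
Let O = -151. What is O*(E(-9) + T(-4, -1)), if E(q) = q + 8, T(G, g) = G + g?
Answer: 906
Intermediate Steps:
E(q) = 8 + q
O*(E(-9) + T(-4, -1)) = -151*((8 - 9) + (-4 - 1)) = -151*(-1 - 5) = -151*(-6) = 906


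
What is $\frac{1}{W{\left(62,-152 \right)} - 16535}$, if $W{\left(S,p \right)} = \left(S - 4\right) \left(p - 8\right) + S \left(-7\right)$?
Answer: $- \frac{1}{26249} \approx -3.8097 \cdot 10^{-5}$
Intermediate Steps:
$W{\left(S,p \right)} = - 7 S + \left(-8 + p\right) \left(-4 + S\right)$ ($W{\left(S,p \right)} = \left(-4 + S\right) \left(-8 + p\right) - 7 S = \left(-8 + p\right) \left(-4 + S\right) - 7 S = - 7 S + \left(-8 + p\right) \left(-4 + S\right)$)
$\frac{1}{W{\left(62,-152 \right)} - 16535} = \frac{1}{\left(32 - 930 - -608 + 62 \left(-152\right)\right) - 16535} = \frac{1}{\left(32 - 930 + 608 - 9424\right) - 16535} = \frac{1}{-9714 - 16535} = \frac{1}{-26249} = - \frac{1}{26249}$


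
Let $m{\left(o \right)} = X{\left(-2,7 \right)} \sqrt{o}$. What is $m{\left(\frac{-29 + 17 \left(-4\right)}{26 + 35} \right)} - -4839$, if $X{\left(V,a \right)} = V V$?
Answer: $4839 + \frac{4 i \sqrt{5917}}{61} \approx 4839.0 + 5.0441 i$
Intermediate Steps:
$X{\left(V,a \right)} = V^{2}$
$m{\left(o \right)} = 4 \sqrt{o}$ ($m{\left(o \right)} = \left(-2\right)^{2} \sqrt{o} = 4 \sqrt{o}$)
$m{\left(\frac{-29 + 17 \left(-4\right)}{26 + 35} \right)} - -4839 = 4 \sqrt{\frac{-29 + 17 \left(-4\right)}{26 + 35}} - -4839 = 4 \sqrt{\frac{-29 - 68}{61}} + 4839 = 4 \sqrt{\left(-97\right) \frac{1}{61}} + 4839 = 4 \sqrt{- \frac{97}{61}} + 4839 = 4 \frac{i \sqrt{5917}}{61} + 4839 = \frac{4 i \sqrt{5917}}{61} + 4839 = 4839 + \frac{4 i \sqrt{5917}}{61}$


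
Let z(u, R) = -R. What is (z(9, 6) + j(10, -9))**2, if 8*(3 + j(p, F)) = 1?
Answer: 5041/64 ≈ 78.766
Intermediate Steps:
j(p, F) = -23/8 (j(p, F) = -3 + (1/8)*1 = -3 + 1/8 = -23/8)
(z(9, 6) + j(10, -9))**2 = (-1*6 - 23/8)**2 = (-6 - 23/8)**2 = (-71/8)**2 = 5041/64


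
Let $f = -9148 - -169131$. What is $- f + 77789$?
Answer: $-82194$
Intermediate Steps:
$f = 159983$ ($f = -9148 + 169131 = 159983$)
$- f + 77789 = \left(-1\right) 159983 + 77789 = -159983 + 77789 = -82194$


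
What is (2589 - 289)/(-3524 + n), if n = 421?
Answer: -2300/3103 ≈ -0.74122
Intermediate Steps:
(2589 - 289)/(-3524 + n) = (2589 - 289)/(-3524 + 421) = 2300/(-3103) = 2300*(-1/3103) = -2300/3103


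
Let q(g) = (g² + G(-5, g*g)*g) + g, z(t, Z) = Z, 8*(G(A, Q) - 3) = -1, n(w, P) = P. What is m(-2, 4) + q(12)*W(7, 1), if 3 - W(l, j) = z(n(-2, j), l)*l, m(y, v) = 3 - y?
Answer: -8758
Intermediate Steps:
G(A, Q) = 23/8 (G(A, Q) = 3 + (⅛)*(-1) = 3 - ⅛ = 23/8)
q(g) = g² + 31*g/8 (q(g) = (g² + 23*g/8) + g = g² + 31*g/8)
W(l, j) = 3 - l² (W(l, j) = 3 - l*l = 3 - l²)
m(-2, 4) + q(12)*W(7, 1) = (3 - 1*(-2)) + ((⅛)*12*(31 + 8*12))*(3 - 1*7²) = (3 + 2) + ((⅛)*12*(31 + 96))*(3 - 1*49) = 5 + ((⅛)*12*127)*(3 - 49) = 5 + (381/2)*(-46) = 5 - 8763 = -8758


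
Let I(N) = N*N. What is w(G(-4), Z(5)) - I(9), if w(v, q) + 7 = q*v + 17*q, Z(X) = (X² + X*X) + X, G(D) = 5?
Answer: 1122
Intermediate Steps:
I(N) = N²
Z(X) = X + 2*X² (Z(X) = (X² + X²) + X = 2*X² + X = X + 2*X²)
w(v, q) = -7 + 17*q + q*v (w(v, q) = -7 + (q*v + 17*q) = -7 + (17*q + q*v) = -7 + 17*q + q*v)
w(G(-4), Z(5)) - I(9) = (-7 + 17*(5*(1 + 2*5)) + (5*(1 + 2*5))*5) - 1*9² = (-7 + 17*(5*(1 + 10)) + (5*(1 + 10))*5) - 1*81 = (-7 + 17*(5*11) + (5*11)*5) - 81 = (-7 + 17*55 + 55*5) - 81 = (-7 + 935 + 275) - 81 = 1203 - 81 = 1122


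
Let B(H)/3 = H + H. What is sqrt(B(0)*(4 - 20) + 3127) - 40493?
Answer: -40493 + sqrt(3127) ≈ -40437.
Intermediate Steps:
B(H) = 6*H (B(H) = 3*(H + H) = 3*(2*H) = 6*H)
sqrt(B(0)*(4 - 20) + 3127) - 40493 = sqrt((6*0)*(4 - 20) + 3127) - 40493 = sqrt(0*(-16) + 3127) - 40493 = sqrt(0 + 3127) - 40493 = sqrt(3127) - 40493 = -40493 + sqrt(3127)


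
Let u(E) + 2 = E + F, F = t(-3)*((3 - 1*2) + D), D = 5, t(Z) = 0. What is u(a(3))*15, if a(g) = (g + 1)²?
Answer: 210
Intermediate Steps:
a(g) = (1 + g)²
F = 0 (F = 0*((3 - 1*2) + 5) = 0*((3 - 2) + 5) = 0*(1 + 5) = 0*6 = 0)
u(E) = -2 + E (u(E) = -2 + (E + 0) = -2 + E)
u(a(3))*15 = (-2 + (1 + 3)²)*15 = (-2 + 4²)*15 = (-2 + 16)*15 = 14*15 = 210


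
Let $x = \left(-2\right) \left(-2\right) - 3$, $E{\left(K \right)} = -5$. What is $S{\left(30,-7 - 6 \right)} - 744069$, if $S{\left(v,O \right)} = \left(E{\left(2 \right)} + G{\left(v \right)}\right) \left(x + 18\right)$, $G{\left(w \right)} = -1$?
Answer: $-744183$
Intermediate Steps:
$x = 1$ ($x = 4 - 3 = 1$)
$S{\left(v,O \right)} = -114$ ($S{\left(v,O \right)} = \left(-5 - 1\right) \left(1 + 18\right) = \left(-6\right) 19 = -114$)
$S{\left(30,-7 - 6 \right)} - 744069 = -114 - 744069 = -744183$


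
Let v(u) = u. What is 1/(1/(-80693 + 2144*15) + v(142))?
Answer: 48533/6891685 ≈ 0.0070423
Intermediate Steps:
1/(1/(-80693 + 2144*15) + v(142)) = 1/(1/(-80693 + 2144*15) + 142) = 1/(1/(-80693 + 32160) + 142) = 1/(1/(-48533) + 142) = 1/(-1/48533 + 142) = 1/(6891685/48533) = 48533/6891685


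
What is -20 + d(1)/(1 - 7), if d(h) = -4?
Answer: -58/3 ≈ -19.333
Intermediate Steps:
-20 + d(1)/(1 - 7) = -20 - 4/(1 - 7) = -20 - 4/(-6) = -20 - 4*(-⅙) = -20 + ⅔ = -58/3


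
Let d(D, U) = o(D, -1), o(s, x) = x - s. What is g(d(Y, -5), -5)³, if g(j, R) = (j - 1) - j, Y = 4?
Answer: -1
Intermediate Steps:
d(D, U) = -1 - D
g(j, R) = -1 (g(j, R) = (-1 + j) - j = -1)
g(d(Y, -5), -5)³ = (-1)³ = -1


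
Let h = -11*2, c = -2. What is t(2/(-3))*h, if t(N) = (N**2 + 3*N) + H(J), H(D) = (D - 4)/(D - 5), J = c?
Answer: 968/63 ≈ 15.365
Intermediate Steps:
J = -2
H(D) = (-4 + D)/(-5 + D)
h = -22
t(N) = 6/7 + N**2 + 3*N (t(N) = (N**2 + 3*N) + (-4 - 2)/(-5 - 2) = (N**2 + 3*N) - 6/(-7) = (N**2 + 3*N) - 1/7*(-6) = (N**2 + 3*N) + 6/7 = 6/7 + N**2 + 3*N)
t(2/(-3))*h = (6/7 + (2/(-3))**2 + 3*(2/(-3)))*(-22) = (6/7 + (2*(-1/3))**2 + 3*(2*(-1/3)))*(-22) = (6/7 + (-2/3)**2 + 3*(-2/3))*(-22) = (6/7 + 4/9 - 2)*(-22) = -44/63*(-22) = 968/63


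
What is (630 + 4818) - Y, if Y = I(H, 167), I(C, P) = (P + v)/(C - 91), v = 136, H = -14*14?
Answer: 1563879/287 ≈ 5449.1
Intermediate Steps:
H = -196
I(C, P) = (136 + P)/(-91 + C) (I(C, P) = (P + 136)/(C - 91) = (136 + P)/(-91 + C))
Y = -303/287 (Y = (136 + 167)/(-91 - 196) = 303/(-287) = -1/287*303 = -303/287 ≈ -1.0557)
(630 + 4818) - Y = (630 + 4818) - 1*(-303/287) = 5448 + 303/287 = 1563879/287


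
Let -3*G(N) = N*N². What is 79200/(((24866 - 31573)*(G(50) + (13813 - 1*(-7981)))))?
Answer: 118800/199928963 ≈ 0.00059421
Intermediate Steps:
G(N) = -N³/3 (G(N) = -N*N²/3 = -N³/3)
79200/(((24866 - 31573)*(G(50) + (13813 - 1*(-7981))))) = 79200/(((24866 - 31573)*(-⅓*50³ + (13813 - 1*(-7981))))) = 79200/((-6707*(-⅓*125000 + (13813 + 7981)))) = 79200/((-6707*(-125000/3 + 21794))) = 79200/((-6707*(-59618/3))) = 79200/(399857926/3) = 79200*(3/399857926) = 118800/199928963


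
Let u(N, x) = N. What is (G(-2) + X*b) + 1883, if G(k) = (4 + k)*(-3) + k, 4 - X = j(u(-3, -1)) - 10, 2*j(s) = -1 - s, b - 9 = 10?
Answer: 2122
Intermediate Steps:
b = 19 (b = 9 + 10 = 19)
j(s) = -½ - s/2 (j(s) = (-1 - s)/2 = -½ - s/2)
X = 13 (X = 4 - ((-½ - ½*(-3)) - 10) = 4 - ((-½ + 3/2) - 10) = 4 - (1 - 10) = 4 - 1*(-9) = 4 + 9 = 13)
G(k) = -12 - 2*k (G(k) = (-12 - 3*k) + k = -12 - 2*k)
(G(-2) + X*b) + 1883 = ((-12 - 2*(-2)) + 13*19) + 1883 = ((-12 + 4) + 247) + 1883 = (-8 + 247) + 1883 = 239 + 1883 = 2122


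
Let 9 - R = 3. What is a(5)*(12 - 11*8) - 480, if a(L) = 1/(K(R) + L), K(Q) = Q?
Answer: -5356/11 ≈ -486.91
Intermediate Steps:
R = 6 (R = 9 - 1*3 = 9 - 3 = 6)
a(L) = 1/(6 + L)
a(5)*(12 - 11*8) - 480 = (12 - 11*8)/(6 + 5) - 480 = (12 - 88)/11 - 480 = (1/11)*(-76) - 480 = -76/11 - 480 = -5356/11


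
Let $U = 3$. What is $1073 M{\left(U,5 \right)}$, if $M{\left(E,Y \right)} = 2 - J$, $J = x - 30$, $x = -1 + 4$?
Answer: $31117$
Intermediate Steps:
$x = 3$
$J = -27$ ($J = 3 - 30 = -27$)
$M{\left(E,Y \right)} = 29$ ($M{\left(E,Y \right)} = 2 - -27 = 2 + 27 = 29$)
$1073 M{\left(U,5 \right)} = 1073 \cdot 29 = 31117$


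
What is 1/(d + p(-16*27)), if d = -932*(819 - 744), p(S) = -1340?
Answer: -1/71240 ≈ -1.4037e-5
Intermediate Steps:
d = -69900 (d = -932*75 = -69900)
1/(d + p(-16*27)) = 1/(-69900 - 1340) = 1/(-71240) = -1/71240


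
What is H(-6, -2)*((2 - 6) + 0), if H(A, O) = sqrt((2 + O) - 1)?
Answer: -4*I ≈ -4.0*I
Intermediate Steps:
H(A, O) = sqrt(1 + O)
H(-6, -2)*((2 - 6) + 0) = sqrt(1 - 2)*((2 - 6) + 0) = sqrt(-1)*(-4 + 0) = I*(-4) = -4*I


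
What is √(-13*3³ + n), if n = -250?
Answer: I*√601 ≈ 24.515*I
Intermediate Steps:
√(-13*3³ + n) = √(-13*3³ - 250) = √(-13*27 - 250) = √(-351 - 250) = √(-601) = I*√601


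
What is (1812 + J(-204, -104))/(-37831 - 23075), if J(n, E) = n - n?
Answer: -302/10151 ≈ -0.029751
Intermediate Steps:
J(n, E) = 0
(1812 + J(-204, -104))/(-37831 - 23075) = (1812 + 0)/(-37831 - 23075) = 1812/(-60906) = 1812*(-1/60906) = -302/10151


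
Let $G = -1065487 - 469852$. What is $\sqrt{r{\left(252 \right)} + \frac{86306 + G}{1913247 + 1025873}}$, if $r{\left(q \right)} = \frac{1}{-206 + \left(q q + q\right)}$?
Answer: $\frac{i \sqrt{429984549981691007}}{933905380} \approx 0.70214 i$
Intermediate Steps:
$G = -1535339$
$r{\left(q \right)} = \frac{1}{-206 + q + q^{2}}$ ($r{\left(q \right)} = \frac{1}{-206 + \left(q^{2} + q\right)} = \frac{1}{-206 + \left(q + q^{2}\right)} = \frac{1}{-206 + q + q^{2}}$)
$\sqrt{r{\left(252 \right)} + \frac{86306 + G}{1913247 + 1025873}} = \sqrt{\frac{1}{-206 + 252 + 252^{2}} + \frac{86306 - 1535339}{1913247 + 1025873}} = \sqrt{\frac{1}{-206 + 252 + 63504} - \frac{1449033}{2939120}} = \sqrt{\frac{1}{63550} - \frac{1449033}{2939120}} = \sqrt{- \frac{9208310803}{18678107600}} = \frac{i \sqrt{429984549981691007}}{933905380}$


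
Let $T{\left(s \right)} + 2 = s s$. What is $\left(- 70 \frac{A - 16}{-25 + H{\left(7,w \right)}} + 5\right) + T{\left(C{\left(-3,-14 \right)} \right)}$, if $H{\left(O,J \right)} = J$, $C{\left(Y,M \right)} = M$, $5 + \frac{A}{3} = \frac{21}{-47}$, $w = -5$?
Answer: $\frac{17419}{141} \approx 123.54$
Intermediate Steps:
$A = - \frac{768}{47}$ ($A = -15 + 3 \frac{21}{-47} = -15 + 3 \cdot 21 \left(- \frac{1}{47}\right) = -15 + 3 \left(- \frac{21}{47}\right) = -15 - \frac{63}{47} = - \frac{768}{47} \approx -16.34$)
$T{\left(s \right)} = -2 + s^{2}$ ($T{\left(s \right)} = -2 + s s = -2 + s^{2}$)
$\left(- 70 \frac{A - 16}{-25 + H{\left(7,w \right)}} + 5\right) + T{\left(C{\left(-3,-14 \right)} \right)} = \left(- 70 \frac{- \frac{768}{47} - 16}{-25 - 5} + 5\right) - \left(2 - \left(-14\right)^{2}\right) = \left(- 70 \left(- \frac{1520}{47 \left(-30\right)}\right) + 5\right) + \left(-2 + 196\right) = \left(- 70 \left(\left(- \frac{1520}{47}\right) \left(- \frac{1}{30}\right)\right) + 5\right) + 194 = \left(\left(-70\right) \frac{152}{141} + 5\right) + 194 = \left(- \frac{10640}{141} + 5\right) + 194 = - \frac{9935}{141} + 194 = \frac{17419}{141}$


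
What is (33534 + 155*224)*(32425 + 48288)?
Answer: 5508985102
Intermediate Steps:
(33534 + 155*224)*(32425 + 48288) = (33534 + 34720)*80713 = 68254*80713 = 5508985102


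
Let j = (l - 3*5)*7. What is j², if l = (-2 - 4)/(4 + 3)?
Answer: 12321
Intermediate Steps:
l = -6/7 ≈ -0.85714
j = -111 (j = (-6/7 - 3*5)*7 = (-6/7 - 15)*7 = -111/7*7 = -111)
j² = (-111)² = 12321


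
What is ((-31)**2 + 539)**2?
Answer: 2250000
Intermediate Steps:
((-31)**2 + 539)**2 = (961 + 539)**2 = 1500**2 = 2250000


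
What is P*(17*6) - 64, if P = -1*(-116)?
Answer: 11768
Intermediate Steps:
P = 116
P*(17*6) - 64 = 116*(17*6) - 64 = 116*102 - 64 = 11832 - 64 = 11768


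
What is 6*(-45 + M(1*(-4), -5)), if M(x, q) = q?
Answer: -300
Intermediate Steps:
6*(-45 + M(1*(-4), -5)) = 6*(-45 - 5) = 6*(-50) = -300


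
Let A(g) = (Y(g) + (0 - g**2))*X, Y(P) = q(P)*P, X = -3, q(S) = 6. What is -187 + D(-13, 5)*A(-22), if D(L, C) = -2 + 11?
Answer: 16445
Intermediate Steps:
D(L, C) = 9
Y(P) = 6*P
A(g) = -18*g + 3*g**2 (A(g) = (6*g + (0 - g**2))*(-3) = (6*g - g**2)*(-3) = (-g**2 + 6*g)*(-3) = -18*g + 3*g**2)
-187 + D(-13, 5)*A(-22) = -187 + 9*(3*(-22)*(-6 - 22)) = -187 + 9*(3*(-22)*(-28)) = -187 + 9*1848 = -187 + 16632 = 16445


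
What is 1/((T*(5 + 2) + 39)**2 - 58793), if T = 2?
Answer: -1/55984 ≈ -1.7862e-5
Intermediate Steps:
1/((T*(5 + 2) + 39)**2 - 58793) = 1/((2*(5 + 2) + 39)**2 - 58793) = 1/((2*7 + 39)**2 - 58793) = 1/((14 + 39)**2 - 58793) = 1/(53**2 - 58793) = 1/(2809 - 58793) = 1/(-55984) = -1/55984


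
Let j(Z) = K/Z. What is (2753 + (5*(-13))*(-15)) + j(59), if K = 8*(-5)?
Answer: 219912/59 ≈ 3727.3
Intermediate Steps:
K = -40
j(Z) = -40/Z
(2753 + (5*(-13))*(-15)) + j(59) = (2753 + (5*(-13))*(-15)) - 40/59 = (2753 - 65*(-15)) - 40*1/59 = (2753 + 975) - 40/59 = 3728 - 40/59 = 219912/59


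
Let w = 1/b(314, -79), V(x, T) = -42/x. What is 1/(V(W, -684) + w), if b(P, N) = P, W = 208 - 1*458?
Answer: 39250/6719 ≈ 5.8416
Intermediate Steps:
W = -250 (W = 208 - 458 = -250)
w = 1/314 ≈ 0.0031847
1/(V(W, -684) + w) = 1/(-42/(-250) + 1/314) = 1/(-42*(-1/250) + 1/314) = 1/(21/125 + 1/314) = 1/(6719/39250) = 39250/6719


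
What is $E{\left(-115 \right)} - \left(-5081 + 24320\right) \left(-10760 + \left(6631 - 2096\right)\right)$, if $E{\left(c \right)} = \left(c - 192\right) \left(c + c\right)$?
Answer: $119833385$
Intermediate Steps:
$E{\left(c \right)} = 2 c \left(-192 + c\right)$ ($E{\left(c \right)} = \left(-192 + c\right) 2 c = 2 c \left(-192 + c\right)$)
$E{\left(-115 \right)} - \left(-5081 + 24320\right) \left(-10760 + \left(6631 - 2096\right)\right) = 2 \left(-115\right) \left(-192 - 115\right) - \left(-5081 + 24320\right) \left(-10760 + \left(6631 - 2096\right)\right) = 2 \left(-115\right) \left(-307\right) - 19239 \left(-10760 + 4535\right) = 70610 - 19239 \left(-6225\right) = 70610 - -119762775 = 70610 + 119762775 = 119833385$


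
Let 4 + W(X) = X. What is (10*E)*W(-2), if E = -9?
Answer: 540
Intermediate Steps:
W(X) = -4 + X
(10*E)*W(-2) = (10*(-9))*(-4 - 2) = -90*(-6) = 540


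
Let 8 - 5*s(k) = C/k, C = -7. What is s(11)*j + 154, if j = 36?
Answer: 2378/11 ≈ 216.18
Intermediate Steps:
s(k) = 8/5 + 7/(5*k) (s(k) = 8/5 - (-7)/(5*k) = 8/5 + 7/(5*k))
s(11)*j + 154 = ((⅕)*(7 + 8*11)/11)*36 + 154 = ((⅕)*(1/11)*(7 + 88))*36 + 154 = ((⅕)*(1/11)*95)*36 + 154 = (19/11)*36 + 154 = 684/11 + 154 = 2378/11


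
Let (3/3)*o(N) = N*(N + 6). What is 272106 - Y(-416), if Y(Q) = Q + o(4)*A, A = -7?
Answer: 272802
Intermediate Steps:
o(N) = N*(6 + N) (o(N) = N*(N + 6) = N*(6 + N))
Y(Q) = -280 + Q (Y(Q) = Q + (4*(6 + 4))*(-7) = Q + (4*10)*(-7) = Q + 40*(-7) = Q - 280 = -280 + Q)
272106 - Y(-416) = 272106 - (-280 - 416) = 272106 - 1*(-696) = 272106 + 696 = 272802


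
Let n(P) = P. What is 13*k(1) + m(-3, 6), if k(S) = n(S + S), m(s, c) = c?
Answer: 32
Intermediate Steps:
k(S) = 2*S (k(S) = S + S = 2*S)
13*k(1) + m(-3, 6) = 13*(2*1) + 6 = 13*2 + 6 = 26 + 6 = 32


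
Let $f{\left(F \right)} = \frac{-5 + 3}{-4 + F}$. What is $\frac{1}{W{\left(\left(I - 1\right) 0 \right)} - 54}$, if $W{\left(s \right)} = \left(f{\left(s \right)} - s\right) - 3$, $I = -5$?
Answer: $- \frac{2}{113} \approx -0.017699$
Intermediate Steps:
$f{\left(F \right)} = - \frac{2}{-4 + F}$
$W{\left(s \right)} = -3 - s - \frac{2}{-4 + s}$ ($W{\left(s \right)} = \left(- \frac{2}{-4 + s} - s\right) - 3 = \left(- s - \frac{2}{-4 + s}\right) - 3 = -3 - s - \frac{2}{-4 + s}$)
$\frac{1}{W{\left(\left(I - 1\right) 0 \right)} - 54} = \frac{1}{\frac{10 + \left(-5 - 1\right) 0 - \left(\left(-5 - 1\right) 0\right)^{2}}{-4 + \left(-5 - 1\right) 0} - 54} = \frac{1}{\frac{10 - 0 - \left(\left(-6\right) 0\right)^{2}}{-4 - 0} - 54} = \frac{1}{\frac{10 + 0 - 0^{2}}{-4 + 0} - 54} = \frac{1}{\frac{10 + 0 - 0}{-4} - 54} = \frac{1}{- \frac{10 + 0 + 0}{4} - 54} = \frac{1}{\left(- \frac{1}{4}\right) 10 - 54} = \frac{1}{- \frac{5}{2} - 54} = \frac{1}{- \frac{113}{2}} = - \frac{2}{113}$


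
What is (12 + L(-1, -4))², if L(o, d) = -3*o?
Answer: 225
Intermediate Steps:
(12 + L(-1, -4))² = (12 - 3*(-1))² = (12 + 3)² = 15² = 225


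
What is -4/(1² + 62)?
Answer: -4/63 ≈ -0.063492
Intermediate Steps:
-4/(1² + 62) = -4/(1 + 62) = -4/63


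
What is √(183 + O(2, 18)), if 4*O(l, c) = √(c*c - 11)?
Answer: √(732 + √313)/2 ≈ 13.690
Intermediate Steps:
O(l, c) = √(-11 + c²)/4 (O(l, c) = √(c*c - 11)/4 = √(c² - 11)/4 = √(-11 + c²)/4)
√(183 + O(2, 18)) = √(183 + √(-11 + 18²)/4) = √(183 + √(-11 + 324)/4) = √(183 + √313/4)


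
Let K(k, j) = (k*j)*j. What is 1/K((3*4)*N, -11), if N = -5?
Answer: -1/7260 ≈ -0.00013774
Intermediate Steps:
K(k, j) = k*j² (K(k, j) = (j*k)*j = k*j²)
1/K((3*4)*N, -11) = 1/(((3*4)*(-5))*(-11)²) = 1/((12*(-5))*121) = 1/(-60*121) = 1/(-7260) = -1/7260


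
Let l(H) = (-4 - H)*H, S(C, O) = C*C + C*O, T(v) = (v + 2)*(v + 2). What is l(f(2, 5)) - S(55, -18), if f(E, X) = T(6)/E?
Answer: -3187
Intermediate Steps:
T(v) = (2 + v)² (T(v) = (2 + v)*(2 + v) = (2 + v)²)
S(C, O) = C² + C*O
f(E, X) = 64/E (f(E, X) = (2 + 6)²/E = 8²/E = 64/E)
l(H) = H*(-4 - H)
l(f(2, 5)) - S(55, -18) = -64/2*(4 + 64/2) - 55*(55 - 18) = -64*(½)*(4 + 64*(½)) - 55*37 = -1*32*(4 + 32) - 1*2035 = -1*32*36 - 2035 = -1152 - 2035 = -3187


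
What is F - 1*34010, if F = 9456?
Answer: -24554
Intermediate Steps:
F - 1*34010 = 9456 - 1*34010 = 9456 - 34010 = -24554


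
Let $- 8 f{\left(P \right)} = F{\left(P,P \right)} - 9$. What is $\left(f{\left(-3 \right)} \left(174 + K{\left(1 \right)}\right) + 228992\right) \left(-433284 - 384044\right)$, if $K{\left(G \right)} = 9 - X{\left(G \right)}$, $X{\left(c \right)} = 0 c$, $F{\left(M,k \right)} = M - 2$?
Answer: $-187423322668$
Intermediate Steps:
$F{\left(M,k \right)} = -2 + M$
$X{\left(c \right)} = 0$
$K{\left(G \right)} = 9$ ($K{\left(G \right)} = 9 - 0 = 9 + 0 = 9$)
$f{\left(P \right)} = \frac{11}{8} - \frac{P}{8}$ ($f{\left(P \right)} = - \frac{\left(-2 + P\right) - 9}{8} = - \frac{-11 + P}{8} = \frac{11}{8} - \frac{P}{8}$)
$\left(f{\left(-3 \right)} \left(174 + K{\left(1 \right)}\right) + 228992\right) \left(-433284 - 384044\right) = \left(\left(\frac{11}{8} - - \frac{3}{8}\right) \left(174 + 9\right) + 228992\right) \left(-433284 - 384044\right) = \left(\left(\frac{11}{8} + \frac{3}{8}\right) 183 + 228992\right) \left(-817328\right) = \left(\frac{7}{4} \cdot 183 + 228992\right) \left(-817328\right) = \left(\frac{1281}{4} + 228992\right) \left(-817328\right) = \frac{917249}{4} \left(-817328\right) = -187423322668$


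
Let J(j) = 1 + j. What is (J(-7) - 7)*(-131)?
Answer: 1703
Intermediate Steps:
(J(-7) - 7)*(-131) = ((1 - 7) - 7)*(-131) = (-6 - 7)*(-131) = -13*(-131) = 1703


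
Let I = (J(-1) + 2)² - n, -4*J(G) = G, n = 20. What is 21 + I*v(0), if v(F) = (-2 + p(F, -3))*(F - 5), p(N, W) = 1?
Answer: -859/16 ≈ -53.688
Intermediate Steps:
J(G) = -G/4
I = -239/16 (I = (-¼*(-1) + 2)² - 1*20 = (¼ + 2)² - 20 = (9/4)² - 20 = 81/16 - 20 = -239/16 ≈ -14.938)
v(F) = 5 - F (v(F) = (-2 + 1)*(F - 5) = -(-5 + F) = 5 - F)
21 + I*v(0) = 21 - 239*(5 - 1*0)/16 = 21 - 239*(5 + 0)/16 = 21 - 239/16*5 = 21 - 1195/16 = -859/16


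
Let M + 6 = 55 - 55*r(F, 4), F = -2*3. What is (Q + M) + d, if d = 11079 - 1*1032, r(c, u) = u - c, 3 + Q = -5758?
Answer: 3785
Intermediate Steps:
F = -6
Q = -5761 (Q = -3 - 5758 = -5761)
d = 10047 (d = 11079 - 1032 = 10047)
M = -501 (M = -6 + (55 - 55*(4 - 1*(-6))) = -6 + (55 - 55*(4 + 6)) = -6 + (55 - 55*10) = -6 + (55 - 550) = -6 - 495 = -501)
(Q + M) + d = (-5761 - 501) + 10047 = -6262 + 10047 = 3785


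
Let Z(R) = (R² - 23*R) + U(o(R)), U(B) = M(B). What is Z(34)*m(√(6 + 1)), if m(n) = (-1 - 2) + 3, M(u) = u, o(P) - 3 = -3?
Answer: 0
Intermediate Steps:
o(P) = 0 (o(P) = 3 - 3 = 0)
U(B) = B
Z(R) = R² - 23*R (Z(R) = (R² - 23*R) + 0 = R² - 23*R)
m(n) = 0 (m(n) = -3 + 3 = 0)
Z(34)*m(√(6 + 1)) = (34*(-23 + 34))*0 = (34*11)*0 = 374*0 = 0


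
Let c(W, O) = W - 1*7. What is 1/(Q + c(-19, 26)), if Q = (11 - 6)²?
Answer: -1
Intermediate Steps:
c(W, O) = -7 + W (c(W, O) = W - 7 = -7 + W)
Q = 25 (Q = 5² = 25)
1/(Q + c(-19, 26)) = 1/(25 + (-7 - 19)) = 1/(25 - 26) = 1/(-1) = -1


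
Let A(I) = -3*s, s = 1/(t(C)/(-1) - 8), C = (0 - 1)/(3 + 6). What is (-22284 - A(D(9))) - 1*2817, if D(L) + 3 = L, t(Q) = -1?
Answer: -175710/7 ≈ -25101.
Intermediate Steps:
C = -1/9 ≈ -0.11111
s = -1/7 (s = 1/(-1/(-1) - 8) = 1/(-1*(-1) - 8) = 1/(1 - 8) = 1/(-7) = -1/7 ≈ -0.14286)
D(L) = -3 + L
A(I) = 3/7 (A(I) = -3*(-1/7) = 3/7)
(-22284 - A(D(9))) - 1*2817 = (-22284 - 1*3/7) - 1*2817 = (-22284 - 3/7) - 2817 = -155991/7 - 2817 = -175710/7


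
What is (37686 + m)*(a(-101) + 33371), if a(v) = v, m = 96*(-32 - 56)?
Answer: 972748260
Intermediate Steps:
m = -8448 (m = 96*(-88) = -8448)
(37686 + m)*(a(-101) + 33371) = (37686 - 8448)*(-101 + 33371) = 29238*33270 = 972748260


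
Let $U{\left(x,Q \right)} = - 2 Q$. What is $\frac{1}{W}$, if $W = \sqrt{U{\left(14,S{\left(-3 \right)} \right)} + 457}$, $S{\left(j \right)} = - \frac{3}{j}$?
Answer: $\frac{\sqrt{455}}{455} \approx 0.046881$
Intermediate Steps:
$W = \sqrt{455}$ ($W = \sqrt{- 2 \left(- \frac{3}{-3}\right) + 457} = \sqrt{- 2 \left(\left(-3\right) \left(- \frac{1}{3}\right)\right) + 457} = \sqrt{\left(-2\right) 1 + 457} = \sqrt{-2 + 457} = \sqrt{455} \approx 21.331$)
$\frac{1}{W} = \frac{1}{\sqrt{455}} = \frac{\sqrt{455}}{455}$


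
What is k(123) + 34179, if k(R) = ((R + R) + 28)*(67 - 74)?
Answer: 32261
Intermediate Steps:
k(R) = -196 - 14*R (k(R) = (2*R + 28)*(-7) = (28 + 2*R)*(-7) = -196 - 14*R)
k(123) + 34179 = (-196 - 14*123) + 34179 = (-196 - 1722) + 34179 = -1918 + 34179 = 32261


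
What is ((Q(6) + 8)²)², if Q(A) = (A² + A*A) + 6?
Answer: 54700816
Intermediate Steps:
Q(A) = 6 + 2*A² (Q(A) = (A² + A²) + 6 = 2*A² + 6 = 6 + 2*A²)
((Q(6) + 8)²)² = (((6 + 2*6²) + 8)²)² = (((6 + 2*36) + 8)²)² = (((6 + 72) + 8)²)² = ((78 + 8)²)² = (86²)² = 7396² = 54700816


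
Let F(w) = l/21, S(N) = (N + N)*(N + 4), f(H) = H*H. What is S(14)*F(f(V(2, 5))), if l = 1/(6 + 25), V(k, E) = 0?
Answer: 24/31 ≈ 0.77419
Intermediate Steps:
l = 1/31 ≈ 0.032258
f(H) = H²
S(N) = 2*N*(4 + N) (S(N) = (2*N)*(4 + N) = 2*N*(4 + N))
F(w) = 1/651 (F(w) = (1/31)/21 = (1/31)*(1/21) = 1/651)
S(14)*F(f(V(2, 5))) = (2*14*(4 + 14))*(1/651) = (2*14*18)*(1/651) = 504*(1/651) = 24/31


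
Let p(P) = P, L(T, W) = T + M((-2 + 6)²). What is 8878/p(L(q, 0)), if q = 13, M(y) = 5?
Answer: 4439/9 ≈ 493.22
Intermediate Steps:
L(T, W) = 5 + T (L(T, W) = T + 5 = 5 + T)
8878/p(L(q, 0)) = 8878/(5 + 13) = 8878/18 = 8878*(1/18) = 4439/9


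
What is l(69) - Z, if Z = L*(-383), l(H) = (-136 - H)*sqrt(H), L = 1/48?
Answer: 383/48 - 205*sqrt(69) ≈ -1694.9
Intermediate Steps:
L = 1/48 ≈ 0.020833
l(H) = sqrt(H)*(-136 - H)
Z = -383/48 (Z = (1/48)*(-383) = -383/48 ≈ -7.9792)
l(69) - Z = sqrt(69)*(-136 - 1*69) - 1*(-383/48) = sqrt(69)*(-136 - 69) + 383/48 = sqrt(69)*(-205) + 383/48 = -205*sqrt(69) + 383/48 = 383/48 - 205*sqrt(69)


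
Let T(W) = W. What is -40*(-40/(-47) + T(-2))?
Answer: 2160/47 ≈ 45.957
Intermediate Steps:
-40*(-40/(-47) + T(-2)) = -40*(-40/(-47) - 2) = -40*(-40*(-1/47) - 2) = -40*(40/47 - 2) = -40*(-54/47) = 2160/47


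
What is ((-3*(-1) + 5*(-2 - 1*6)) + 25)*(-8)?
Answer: 96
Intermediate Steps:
((-3*(-1) + 5*(-2 - 1*6)) + 25)*(-8) = ((3 + 5*(-2 - 6)) + 25)*(-8) = ((3 + 5*(-8)) + 25)*(-8) = ((3 - 40) + 25)*(-8) = (-37 + 25)*(-8) = -12*(-8) = 96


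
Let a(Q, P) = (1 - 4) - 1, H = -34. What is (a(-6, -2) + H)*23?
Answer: -874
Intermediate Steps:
a(Q, P) = -4 (a(Q, P) = -3 - 1 = -4)
(a(-6, -2) + H)*23 = (-4 - 34)*23 = -38*23 = -874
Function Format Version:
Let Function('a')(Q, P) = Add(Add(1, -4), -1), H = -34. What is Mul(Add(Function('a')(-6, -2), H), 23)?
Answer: -874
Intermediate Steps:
Function('a')(Q, P) = -4 (Function('a')(Q, P) = Add(-3, -1) = -4)
Mul(Add(Function('a')(-6, -2), H), 23) = Mul(Add(-4, -34), 23) = Mul(-38, 23) = -874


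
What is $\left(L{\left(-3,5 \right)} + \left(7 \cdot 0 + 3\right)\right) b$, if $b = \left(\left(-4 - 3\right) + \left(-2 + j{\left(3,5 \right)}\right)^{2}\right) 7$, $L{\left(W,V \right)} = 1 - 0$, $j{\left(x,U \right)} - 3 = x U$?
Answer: $6972$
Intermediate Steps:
$j{\left(x,U \right)} = 3 + U x$ ($j{\left(x,U \right)} = 3 + x U = 3 + U x$)
$L{\left(W,V \right)} = 1$ ($L{\left(W,V \right)} = 1 + 0 = 1$)
$b = 1743$ ($b = \left(\left(-4 - 3\right) + \left(-2 + \left(3 + 5 \cdot 3\right)\right)^{2}\right) 7 = \left(\left(-4 - 3\right) + \left(-2 + \left(3 + 15\right)\right)^{2}\right) 7 = \left(-7 + \left(-2 + 18\right)^{2}\right) 7 = \left(-7 + 16^{2}\right) 7 = \left(-7 + 256\right) 7 = 249 \cdot 7 = 1743$)
$\left(L{\left(-3,5 \right)} + \left(7 \cdot 0 + 3\right)\right) b = \left(1 + \left(7 \cdot 0 + 3\right)\right) 1743 = \left(1 + \left(0 + 3\right)\right) 1743 = \left(1 + 3\right) 1743 = 4 \cdot 1743 = 6972$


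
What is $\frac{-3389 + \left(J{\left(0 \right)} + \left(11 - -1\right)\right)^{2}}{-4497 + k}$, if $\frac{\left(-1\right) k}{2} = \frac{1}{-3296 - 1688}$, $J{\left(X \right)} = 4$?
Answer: $\frac{7807436}{11206523} \approx 0.69669$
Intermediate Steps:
$k = \frac{1}{2492}$ ($k = - \frac{2}{-3296 - 1688} = - \frac{2}{-4984} = \left(-2\right) \left(- \frac{1}{4984}\right) = \frac{1}{2492} \approx 0.00040128$)
$\frac{-3389 + \left(J{\left(0 \right)} + \left(11 - -1\right)\right)^{2}}{-4497 + k} = \frac{-3389 + \left(4 + \left(11 - -1\right)\right)^{2}}{-4497 + \frac{1}{2492}} = \frac{-3389 + \left(4 + \left(11 + 1\right)\right)^{2}}{- \frac{11206523}{2492}} = \left(-3389 + \left(4 + 12\right)^{2}\right) \left(- \frac{2492}{11206523}\right) = \left(-3389 + 16^{2}\right) \left(- \frac{2492}{11206523}\right) = \left(-3389 + 256\right) \left(- \frac{2492}{11206523}\right) = \left(-3133\right) \left(- \frac{2492}{11206523}\right) = \frac{7807436}{11206523}$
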